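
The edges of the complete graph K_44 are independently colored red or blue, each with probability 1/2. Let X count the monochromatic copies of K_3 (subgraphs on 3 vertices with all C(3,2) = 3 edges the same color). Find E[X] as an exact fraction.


Let X = Σ_S X_S over the C(44, 3) = 13244 subsets S of size 3, where X_S = 1 if the K_3 on S is monochromatic.
For a fixed S, the K_3 on S has C(3, 2) = 3 edges. P[all 3 edges red] = (1/2)^3, and likewise for blue, so P[monochromatic] = 2·(1/2)^3 = 2^{1 − 3} = 1/4.
Summing: E[X] = C(44, 3) · 2^{1 − 3} = 13244 · 1/4 = 3311.
Numerically: E[X] ≈ 3311.000000.

E[X] = C(44,3)·2^(1−C(3,2)) = 3311 ≈ 3311.000000.


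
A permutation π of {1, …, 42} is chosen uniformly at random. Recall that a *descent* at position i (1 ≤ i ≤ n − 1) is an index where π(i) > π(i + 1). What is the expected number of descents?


Write X = Σ X_I over i = 1, …, 41, with X_I the indicator of one descent.
There are 41 indicators.
For each fixed i, the pair (π(i), π(i+1)) is a uniformly random ordered pair of distinct values from {1, …, 42}; by symmetry P[π(i) > π(i+1)] = 1/2.
By linearity: E[X] = 41 · (1/2) = (42 − 1) · (1/2) = 41/2 ≈ 20.500000.

E[X] = 41/2 = 20.500000.


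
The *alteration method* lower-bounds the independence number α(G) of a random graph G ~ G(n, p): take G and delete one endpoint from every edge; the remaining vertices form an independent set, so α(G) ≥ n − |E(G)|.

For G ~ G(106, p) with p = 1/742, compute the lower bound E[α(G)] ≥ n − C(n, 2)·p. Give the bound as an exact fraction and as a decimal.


E[|E(G)|] = C(106, 2)·p = 5565 · (1/742) = 15/2.
E[α(G)] ≥ n − E[|E(G)|] = 106 − 15/2 = 197/2.
Numerically: ≈ 98.5000.
(This is only a lower bound; the true E[α(G)] may be larger.)

E[α(G)] ≥ 197/2 ≈ 98.5000.


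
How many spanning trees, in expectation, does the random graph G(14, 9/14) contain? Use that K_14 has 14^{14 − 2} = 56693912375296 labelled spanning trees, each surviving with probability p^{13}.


K_14 has 14^{14 − 2} = 56693912375296 labelled spanning trees.
For each such spanning tree H, let X_H = 1 if all 13 edges of H are present in G. Then P[X_H = 1] = p^{13} = (9/14)^{13} = 2541865828329/793714773254144.
By linearity of expectation: E[X] = Σ_H E[X_H] = 56693912375296 · p^{13} = 56693912375296 · 2541865828329/793714773254144 = 2541865828329/14.
Numerically: E[X] ≈ 1.816e+11.

E[X] = 56693912375296 · (9/14)^{13} = 2541865828329/14 ≈ 1.816e+11.


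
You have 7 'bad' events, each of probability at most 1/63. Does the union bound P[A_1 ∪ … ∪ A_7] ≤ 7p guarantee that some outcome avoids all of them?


Union bound: P[∪_{i=1}^{7} A_i] ≤ Σ_i P[A_i] ≤ 7·p = 7·(1/63) = 1/9.
Numerically: 1/9 ≈ 0.111111.
Is 1/9 < 1? YES.
Since P[∪ A_i] ≤ 1/9 < 1, the complement has P[∩ A_i^c] ≥ 1 − 1/9 = 8/9 > 0, so some outcome avoids every A_i.

7·p = 1/9 ≈ 0.111111; existence CERTIFIED by the union bound.


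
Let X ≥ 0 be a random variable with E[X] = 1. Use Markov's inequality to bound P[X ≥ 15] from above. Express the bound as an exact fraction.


μ = E[X] = 1, a = 15.
Markov: P[X ≥ 15] ≤ μ/a = (1)/15 = 1/15.
Numerically: ≈ 0.066667.
(Since a = 15 > μ = 1.000000, the bound 1/15 is < 1 and informative.)

P[X ≥ 15] ≤ 1/15 ≈ 0.066667.


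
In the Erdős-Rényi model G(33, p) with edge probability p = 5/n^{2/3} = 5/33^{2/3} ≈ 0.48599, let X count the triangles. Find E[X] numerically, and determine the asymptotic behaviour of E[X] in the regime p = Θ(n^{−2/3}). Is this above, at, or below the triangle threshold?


Number of potential triangles: C(33, 3) = 5456.
Each occurs with probability p³ ≈ (0.48599)³ ≈ 1.1478421e-01.
By linearity: E[X] = C(33, 3)·p³ ≈ 5456 · 1.1478421e-01 ≈ 626.26263.
Since α = 2/3 < 1, p = c/n^{2/3} ≫ 1/n is above the triangle threshold p ~ 1/n. Asymptotically E[X] ~ (c³/6)·n^{3(1−α)} = (5³/6)·n^{1} → ∞; triangles are abundant w.h.p.

E[X] ≈ 626.26263; in regime p = Θ(1/n^{2/3}) E[X] diverges (above the triangle threshold p ~ 1/n).


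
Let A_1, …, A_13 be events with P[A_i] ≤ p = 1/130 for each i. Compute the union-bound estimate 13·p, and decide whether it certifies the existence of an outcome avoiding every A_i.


Union bound: P[∪_{i=1}^{13} A_i] ≤ Σ_i P[A_i] ≤ 13·p = 13·(1/130) = 1/10.
Numerically: 1/10 ≈ 0.1000000.
Is 1/10 < 1? YES.
Since P[∪ A_i] ≤ 1/10 < 1, the complement has P[∩ A_i^c] ≥ 1 − 1/10 = 9/10 > 0, so some outcome avoids every A_i.

13·p = 1/10 ≈ 0.1000000; existence CERTIFIED by the union bound.


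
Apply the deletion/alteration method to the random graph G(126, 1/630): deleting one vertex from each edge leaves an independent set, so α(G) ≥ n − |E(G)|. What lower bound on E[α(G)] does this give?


E[|E(G)|] = C(126, 2)·p = 7875 · (1/630) = 25/2.
E[α(G)] ≥ n − E[|E(G)|] = 126 − 25/2 = 227/2.
Numerically: ≈ 113.500.
(This is only a lower bound; the true E[α(G)] may be larger.)

E[α(G)] ≥ 227/2 ≈ 113.500.


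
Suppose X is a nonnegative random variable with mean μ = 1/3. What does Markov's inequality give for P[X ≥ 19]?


μ = E[X] = 1/3, a = 19.
Markov: P[X ≥ 19] ≤ μ/a = (1/3)/19 = 1/57.
Numerically: ≈ 0.01754.
(Since a = 19 > μ = 0.33333, the bound 1/57 is < 1 and informative.)

P[X ≥ 19] ≤ 1/57 ≈ 0.01754.


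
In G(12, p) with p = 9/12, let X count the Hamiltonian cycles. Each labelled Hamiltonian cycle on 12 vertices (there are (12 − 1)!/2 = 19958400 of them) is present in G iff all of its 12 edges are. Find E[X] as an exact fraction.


K_12 has (12 − 1)!/2 = 19958400 labelled Hamiltonian cycles.
For each such Hamiltonian cycle H, let X_H = 1 if all 12 edges of H are present in G. Then P[X_H = 1] = p^{12} = (3/4)^{12} = 531441/16777216.
Summing the indicators: E[X] = Σ_H E[X_H] = 19958400 · p^{12} = 19958400 · 531441/16777216 = 82864937925/131072.
Numerically: E[X] ≈ 6.322e+05.

E[X] = 19958400 · (3/4)^{12} = 82864937925/131072 ≈ 6.322e+05.


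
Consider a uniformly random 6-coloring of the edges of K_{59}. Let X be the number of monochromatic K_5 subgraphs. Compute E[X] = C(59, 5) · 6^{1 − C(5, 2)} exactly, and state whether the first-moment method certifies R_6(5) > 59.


E[X] = C(59, 5) · 6^{1 − 10} = 5006386 · 6^{−9} = 5006386/10077696.
As a reduced fraction: E[X] = 2503193/5038848 ≈ 0.497.
Is E[X] < 1? YES.
Since E[X] < 1, there exists a 6-coloring of K_{59} with no monochromatic K_5; hence R_6(5) > 59.

E[X] = 2503193/5038848 ≈ 0.497; E[X] < 1, so R_6(5) > 59.


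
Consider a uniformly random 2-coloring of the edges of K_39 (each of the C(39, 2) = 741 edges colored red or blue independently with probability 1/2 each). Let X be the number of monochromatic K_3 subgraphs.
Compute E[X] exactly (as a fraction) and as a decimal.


Let X = Σ_S X_S over the C(39, 3) = 9139 subsets S of size 3, where X_S = 1 if the K_3 on S is monochromatic.
For a fixed S, the K_3 on S has C(3, 2) = 3 edges. P[all 3 edges red] = (1/2)^3, and likewise for blue, so P[monochromatic] = 2·(1/2)^3 = 2^{1 − 3} = 1/4.
By linearity of expectation: E[X] = C(39, 3) · 2^{1 − 3} = 9139 · 1/4 = 9139/4.
Numerically: E[X] ≈ 2284.75000.

E[X] = C(39,3)·2^(1−C(3,2)) = 9139/4 ≈ 2284.75000.


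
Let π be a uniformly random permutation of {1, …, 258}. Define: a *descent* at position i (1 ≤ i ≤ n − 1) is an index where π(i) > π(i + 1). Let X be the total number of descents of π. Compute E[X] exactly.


Write X = Σ X_I over i = 1, …, 257, with X_I the indicator of one descent.
There are 257 indicators.
For each fixed i, the pair (π(i), π(i+1)) is a uniformly random ordered pair of distinct values from {1, …, 258}; by symmetry P[π(i) > π(i+1)] = 1/2.
By linearity: E[X] = 257 · (1/2) = (258 − 1) · (1/2) = 257/2 ≈ 128.5000.

E[X] = 257/2 = 128.5000.


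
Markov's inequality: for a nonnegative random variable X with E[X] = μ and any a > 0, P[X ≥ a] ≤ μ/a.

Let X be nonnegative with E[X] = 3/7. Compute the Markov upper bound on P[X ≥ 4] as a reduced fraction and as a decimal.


μ = E[X] = 3/7, a = 4.
Markov: P[X ≥ 4] ≤ μ/a = (3/7)/4 = 3/28.
Numerically: ≈ 0.1071.
(Since a = 4 > μ = 0.4286, the bound 3/28 is < 1 and informative.)

P[X ≥ 4] ≤ 3/28 ≈ 0.1071.


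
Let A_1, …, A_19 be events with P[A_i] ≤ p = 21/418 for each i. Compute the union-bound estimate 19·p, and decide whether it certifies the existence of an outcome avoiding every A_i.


Union bound: P[∪_{i=1}^{19} A_i] ≤ Σ_i P[A_i] ≤ 19·p = 19·(21/418) = 21/22.
Numerically: 21/22 ≈ 0.9545.
Is 21/22 < 1? YES.
Since P[∪ A_i] ≤ 21/22 < 1, the complement has P[∩ A_i^c] ≥ 1 − 21/22 = 1/22 > 0, so some outcome avoids every A_i.

19·p = 21/22 ≈ 0.9545; existence CERTIFIED by the union bound.


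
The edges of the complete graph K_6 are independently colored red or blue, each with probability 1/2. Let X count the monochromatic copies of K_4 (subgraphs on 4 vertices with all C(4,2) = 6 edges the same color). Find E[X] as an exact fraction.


Let X = Σ_S X_S over the C(6, 4) = 15 subsets S of size 4, where X_S = 1 if the K_4 on S is monochromatic.
For a fixed S, the K_4 on S has C(4, 2) = 6 edges. P[all 6 edges red] = (1/2)^6, and likewise for blue, so P[monochromatic] = 2·(1/2)^6 = 2^{1 − 6} = 1/32.
Summing: E[X] = C(6, 4) · 2^{1 − 6} = 15 · 1/32 = 15/32.
Numerically: E[X] ≈ 0.4688.

E[X] = C(6,4)·2^(1−C(4,2)) = 15/32 ≈ 0.4688.


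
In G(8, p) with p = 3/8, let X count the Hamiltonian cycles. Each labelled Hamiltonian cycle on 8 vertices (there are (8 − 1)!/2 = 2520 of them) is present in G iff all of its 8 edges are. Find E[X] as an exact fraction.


K_8 has (8 − 1)!/2 = 2520 labelled Hamiltonian cycles.
For each such Hamiltonian cycle H, let X_H = 1 if all 8 edges of H are present in G. Then P[X_H = 1] = p^{8} = (3/8)^{8} = 6561/16777216.
By linearity of expectation: E[X] = Σ_H E[X_H] = 2520 · p^{8} = 2520 · 6561/16777216 = 2066715/2097152.
Numerically: E[X] ≈ 0.9855.

E[X] = 2520 · (3/8)^{8} = 2066715/2097152 ≈ 0.9855.


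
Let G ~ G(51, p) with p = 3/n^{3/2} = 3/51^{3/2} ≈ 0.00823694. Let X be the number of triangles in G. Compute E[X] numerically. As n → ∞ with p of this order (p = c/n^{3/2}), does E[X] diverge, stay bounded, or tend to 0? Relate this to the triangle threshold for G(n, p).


Number of potential triangles: C(51, 3) = 20825.
Each occurs with probability p³ ≈ (0.00823694)³ ≈ 5.58853496e-07.
By linearity: E[X] = C(51, 3)·p³ ≈ 20825 · 5.58853496e-07 ≈ 0.011638.
Since α = 3/2 > 1, p = c/n^{3/2} = o(1/n) is below the triangle threshold p ~ 1/n. Asymptotically E[X] ~ (c³/6)·n^{3(1−α)} = (3³/6)·n^{-1.5} → 0, so by Markov's inequality G has no triangles w.h.p.

E[X] ≈ 0.011638; in regime p = Θ(1/n^{3/2}) E[X] tends to 0 (below the triangle threshold p ~ 1/n).


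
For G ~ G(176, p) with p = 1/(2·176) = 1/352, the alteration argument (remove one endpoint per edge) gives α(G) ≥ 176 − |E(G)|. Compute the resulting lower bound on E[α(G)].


E[|E(G)|] = C(176, 2)·p = 15400 · (1/352) = 175/4.
E[α(G)] ≥ n − E[|E(G)|] = 176 − 175/4 = 529/4.
Numerically: ≈ 132.2500.
(This is only a lower bound; the true E[α(G)] may be larger.)

E[α(G)] ≥ 529/4 ≈ 132.2500.


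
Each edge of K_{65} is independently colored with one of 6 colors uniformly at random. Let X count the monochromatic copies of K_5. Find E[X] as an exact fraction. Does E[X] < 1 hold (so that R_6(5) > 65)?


E[X] = C(65, 5) · 6^{1 − 10} = 8259888 · 6^{−9} = 8259888/10077696.
As a reduced fraction: E[X] = 172081/209952 ≈ 0.8196207.
Is E[X] < 1? YES.
Since E[X] < 1, there exists a 6-coloring of K_{65} with no monochromatic K_5; hence R_6(5) > 65.

E[X] = 172081/209952 ≈ 0.8196207; E[X] < 1, so R_6(5) > 65.


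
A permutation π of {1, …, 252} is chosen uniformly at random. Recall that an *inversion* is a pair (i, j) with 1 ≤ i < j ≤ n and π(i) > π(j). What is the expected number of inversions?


Write X = Σ X_I over the C(252, 2) = 31626 pairs i < j, with X_I the indicator of one inversion.
There are 31626 indicators.
For each fixed pair i < j, the values π(i) and π(j) are two distinct elements of {1, …, 252} in uniformly random order; by symmetry P[π(i) > π(j)] = 1/2.
By linearity: E[X] = 31626 · (1/2) = C(252, 2) · (1/2) = 31626/2 = 15813 ≈ 15813.00000.

E[X] = 15813 = 15813.00000.


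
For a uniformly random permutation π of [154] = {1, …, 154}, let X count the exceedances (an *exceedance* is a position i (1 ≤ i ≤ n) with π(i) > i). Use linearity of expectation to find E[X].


Write X = Σ_{i=1}^{154} X_i, where X_i = 1_{π(i) > i}.
For each fixed i, π(i) is uniform over {1, …, 154} (marginal of a uniform permutation), so P[π(i) > i] = (n − i)/n. Summing: Σ_{i=1}^{154} (n − i)/n = (0 + 1 + … + 153)/154 = 154(154 − 1)/(2·154) = (154 − 1)/2.
Hence E[X] = Σ_{i=1}^{154} (154 − i)/154 = 153/2 ≈ 76.500.

E[X] = 153/2 = 76.500.


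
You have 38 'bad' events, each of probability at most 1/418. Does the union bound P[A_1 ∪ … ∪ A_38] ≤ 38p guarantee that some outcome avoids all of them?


Union bound: P[∪_{i=1}^{38} A_i] ≤ Σ_i P[A_i] ≤ 38·p = 38·(1/418) = 1/11.
Numerically: 1/11 ≈ 0.09091.
Is 1/11 < 1? YES.
Since P[∪ A_i] ≤ 1/11 < 1, the complement has P[∩ A_i^c] ≥ 1 − 1/11 = 10/11 > 0, so some outcome avoids every A_i.

38·p = 1/11 ≈ 0.09091; existence CERTIFIED by the union bound.


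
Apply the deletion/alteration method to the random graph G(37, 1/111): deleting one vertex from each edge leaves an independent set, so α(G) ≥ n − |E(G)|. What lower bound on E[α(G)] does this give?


E[|E(G)|] = C(37, 2)·p = 666 · (1/111) = 6.
E[α(G)] ≥ n − E[|E(G)|] = 37 − 6 = 31.
Numerically: ≈ 31.00000.
(This is only a lower bound; the true E[α(G)] may be larger.)

E[α(G)] ≥ 31 ≈ 31.00000.


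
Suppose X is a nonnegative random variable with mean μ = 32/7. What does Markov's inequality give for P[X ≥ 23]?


μ = E[X] = 32/7, a = 23.
Markov: P[X ≥ 23] ≤ μ/a = (32/7)/23 = 32/161.
Numerically: ≈ 0.1988.
(Since a = 23 > μ = 4.5714, the bound 32/161 is < 1 and informative.)

P[X ≥ 23] ≤ 32/161 ≈ 0.1988.


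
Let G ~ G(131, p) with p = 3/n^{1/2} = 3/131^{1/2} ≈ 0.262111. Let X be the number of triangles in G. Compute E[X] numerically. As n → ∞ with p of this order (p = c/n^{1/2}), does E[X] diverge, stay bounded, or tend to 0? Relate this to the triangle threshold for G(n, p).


Number of potential triangles: C(131, 3) = 366145.
Each occurs with probability p³ ≈ (0.262111)³ ≈ 1.80076409e-02.
By linearity: E[X] = C(131, 3)·p³ ≈ 366145 · 1.80076409e-02 ≈ 6593.407664.
Since α = 1/2 < 1, p = c/n^{1/2} ≫ 1/n is above the triangle threshold p ~ 1/n. Asymptotically E[X] ~ (c³/6)·n^{3(1−α)} = (3³/6)·n^{1.5} → ∞; triangles are abundant w.h.p.

E[X] ≈ 6593.407664; in regime p = Θ(1/n^{1/2}) E[X] diverges (above the triangle threshold p ~ 1/n).


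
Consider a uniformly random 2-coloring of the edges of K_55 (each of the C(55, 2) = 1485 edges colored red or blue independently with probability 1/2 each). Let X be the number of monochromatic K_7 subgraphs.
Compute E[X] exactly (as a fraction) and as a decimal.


Let X = Σ_S X_S over the C(55, 7) = 202927725 subsets S of size 7, where X_S = 1 if the K_7 on S is monochromatic.
For a fixed S, the K_7 on S has C(7, 2) = 21 edges. P[all 21 edges red] = (1/2)^21, and likewise for blue, so P[monochromatic] = 2·(1/2)^21 = 2^{1 − 21} = 1/1048576.
Summing: E[X] = C(55, 7) · 2^{1 − 21} = 202927725 · 1/1048576 = 202927725/1048576.
Numerically: E[X] ≈ 193.5270.

E[X] = C(55,7)·2^(1−C(7,2)) = 202927725/1048576 ≈ 193.5270.


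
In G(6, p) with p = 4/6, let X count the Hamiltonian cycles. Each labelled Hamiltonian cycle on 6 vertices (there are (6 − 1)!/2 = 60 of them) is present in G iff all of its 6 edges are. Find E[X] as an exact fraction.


K_6 has (6 − 1)!/2 = 60 labelled Hamiltonian cycles.
For each such Hamiltonian cycle H, let X_H = 1 if all 6 edges of H are present in G. Then P[X_H = 1] = p^{6} = (2/3)^{6} = 64/729.
By linearity of expectation: E[X] = Σ_H E[X_H] = 60 · p^{6} = 60 · 64/729 = 1280/243.
Numerically: E[X] ≈ 5.26749.

E[X] = 60 · (2/3)^{6} = 1280/243 ≈ 5.26749.


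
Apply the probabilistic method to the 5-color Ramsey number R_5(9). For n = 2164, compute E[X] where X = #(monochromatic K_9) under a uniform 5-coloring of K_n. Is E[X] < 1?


E[X] = C(2164, 9) · 5^{1 − 36} = 2820446946663120530187432 · 5^{−35} = 2820446946663120530187432/2910383045673370361328125.
As a reduced fraction: E[X] = 2820446946663120530187432/2910383045673370361328125 ≈ 0.969.
Is E[X] < 1? YES.
Since E[X] < 1, there exists a 5-coloring of K_{2164} with no monochromatic K_9; hence R_5(9) > 2164.

E[X] = 2820446946663120530187432/2910383045673370361328125 ≈ 0.969; E[X] < 1, so R_5(9) > 2164.


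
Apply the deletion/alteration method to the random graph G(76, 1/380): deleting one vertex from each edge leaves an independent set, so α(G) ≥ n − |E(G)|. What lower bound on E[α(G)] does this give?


E[|E(G)|] = C(76, 2)·p = 2850 · (1/380) = 15/2.
E[α(G)] ≥ n − E[|E(G)|] = 76 − 15/2 = 137/2.
Numerically: ≈ 68.5000.
(This is only a lower bound; the true E[α(G)] may be larger.)

E[α(G)] ≥ 137/2 ≈ 68.5000.


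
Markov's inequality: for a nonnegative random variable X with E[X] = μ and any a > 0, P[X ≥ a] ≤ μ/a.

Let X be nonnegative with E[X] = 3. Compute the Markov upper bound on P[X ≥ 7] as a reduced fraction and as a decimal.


μ = E[X] = 3, a = 7.
Markov: P[X ≥ 7] ≤ μ/a = (3)/7 = 3/7.
Numerically: ≈ 0.429.
(Since a = 7 > μ = 3.000, the bound 3/7 is < 1 and informative.)

P[X ≥ 7] ≤ 3/7 ≈ 0.429.


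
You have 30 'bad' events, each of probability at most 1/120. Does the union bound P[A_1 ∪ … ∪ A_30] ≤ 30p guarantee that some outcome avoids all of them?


Union bound: P[∪_{i=1}^{30} A_i] ≤ Σ_i P[A_i] ≤ 30·p = 30·(1/120) = 1/4.
Numerically: 1/4 ≈ 0.2500.
Is 1/4 < 1? YES.
Since P[∪ A_i] ≤ 1/4 < 1, the complement has P[∩ A_i^c] ≥ 1 − 1/4 = 3/4 > 0, so some outcome avoids every A_i.

30·p = 1/4 ≈ 0.2500; existence CERTIFIED by the union bound.


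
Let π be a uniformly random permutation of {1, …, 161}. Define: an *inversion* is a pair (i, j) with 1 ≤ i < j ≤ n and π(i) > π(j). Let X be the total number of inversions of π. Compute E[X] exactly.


Write X = Σ X_I over the C(161, 2) = 12880 pairs i < j, with X_I the indicator of one inversion.
There are 12880 indicators.
For each fixed pair i < j, the values π(i) and π(j) are two distinct elements of {1, …, 161} in uniformly random order; by symmetry P[π(i) > π(j)] = 1/2.
By linearity: E[X] = 12880 · (1/2) = C(161, 2) · (1/2) = 12880/2 = 6440 ≈ 6440.000.

E[X] = 6440 = 6440.000.


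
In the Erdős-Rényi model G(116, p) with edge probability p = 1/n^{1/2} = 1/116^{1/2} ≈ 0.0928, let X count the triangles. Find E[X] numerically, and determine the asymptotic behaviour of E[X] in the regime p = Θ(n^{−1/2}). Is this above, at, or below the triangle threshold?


Number of potential triangles: C(116, 3) = 253460.
Each occurs with probability p³ ≈ (0.0928)³ ≈ 8.00411e-04.
By linearity: E[X] = C(116, 3)·p³ ≈ 253460 · 8.00411e-04 ≈ 202.872.
Since α = 1/2 < 1, p = c/n^{1/2} ≫ 1/n is above the triangle threshold p ~ 1/n. Asymptotically E[X] ~ (c³/6)·n^{3(1−α)} = (1³/6)·n^{1.5} → ∞; triangles are abundant w.h.p.

E[X] ≈ 202.872; in regime p = Θ(1/n^{1/2}) E[X] diverges (above the triangle threshold p ~ 1/n).


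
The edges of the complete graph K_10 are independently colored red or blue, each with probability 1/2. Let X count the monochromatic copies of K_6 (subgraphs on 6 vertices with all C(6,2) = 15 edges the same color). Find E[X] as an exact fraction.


Let X = Σ_S X_S over the C(10, 6) = 210 subsets S of size 6, where X_S = 1 if the K_6 on S is monochromatic.
For a fixed S, the K_6 on S has C(6, 2) = 15 edges. P[all 15 edges red] = (1/2)^15, and likewise for blue, so P[monochromatic] = 2·(1/2)^15 = 2^{1 − 15} = 1/16384.
Summing: E[X] = C(10, 6) · 2^{1 − 15} = 210 · 1/16384 = 105/8192.
Numerically: E[X] ≈ 0.012817.

E[X] = C(10,6)·2^(1−C(6,2)) = 105/8192 ≈ 0.012817.


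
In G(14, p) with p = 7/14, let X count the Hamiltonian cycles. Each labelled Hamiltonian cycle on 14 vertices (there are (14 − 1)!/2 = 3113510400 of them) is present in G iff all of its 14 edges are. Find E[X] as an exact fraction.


K_14 has (14 − 1)!/2 = 3113510400 labelled Hamiltonian cycles.
For each such Hamiltonian cycle H, let X_H = 1 if all 14 edges of H are present in G. Then P[X_H = 1] = p^{14} = (1/2)^{14} = 1/16384.
By linearity: E[X] = Σ_H E[X_H] = 3113510400 · p^{14} = 3113510400 · 1/16384 = 6081075/32.
Numerically: E[X] ≈ 1.9e+05.

E[X] = 3113510400 · (1/2)^{14} = 6081075/32 ≈ 1.9e+05.


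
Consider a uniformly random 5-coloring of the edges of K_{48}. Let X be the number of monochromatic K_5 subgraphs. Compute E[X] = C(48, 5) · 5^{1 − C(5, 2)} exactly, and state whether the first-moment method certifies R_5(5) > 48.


E[X] = C(48, 5) · 5^{1 − 10} = 1712304 · 5^{−9} = 1712304/1953125.
As a reduced fraction: E[X] = 1712304/1953125 ≈ 0.877.
Is E[X] < 1? YES.
Since E[X] < 1, there exists a 5-coloring of K_{48} with no monochromatic K_5; hence R_5(5) > 48.

E[X] = 1712304/1953125 ≈ 0.877; E[X] < 1, so R_5(5) > 48.


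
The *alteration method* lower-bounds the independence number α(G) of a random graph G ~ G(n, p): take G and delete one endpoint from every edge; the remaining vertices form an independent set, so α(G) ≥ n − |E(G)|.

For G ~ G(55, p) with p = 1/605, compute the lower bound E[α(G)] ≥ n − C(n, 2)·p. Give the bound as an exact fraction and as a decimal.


E[|E(G)|] = C(55, 2)·p = 1485 · (1/605) = 27/11.
E[α(G)] ≥ n − E[|E(G)|] = 55 − 27/11 = 578/11.
Numerically: ≈ 52.5455.
(This is only a lower bound; the true E[α(G)] may be larger.)

E[α(G)] ≥ 578/11 ≈ 52.5455.


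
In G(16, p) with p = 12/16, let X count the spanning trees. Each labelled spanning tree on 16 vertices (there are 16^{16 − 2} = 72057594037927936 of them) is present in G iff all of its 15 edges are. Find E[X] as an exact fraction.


K_16 has 16^{16 − 2} = 72057594037927936 labelled spanning trees.
For each such spanning tree H, let X_H = 1 if all 15 edges of H are present in G. Then P[X_H = 1] = p^{15} = (3/4)^{15} = 14348907/1073741824.
Summing the indicators: E[X] = Σ_H E[X_H] = 72057594037927936 · p^{15} = 72057594037927936 · 14348907/1073741824 = 962938848411648.
Numerically: E[X] ≈ 9.629e+14.

E[X] = 72057594037927936 · (3/4)^{15} = 962938848411648 ≈ 9.629e+14.


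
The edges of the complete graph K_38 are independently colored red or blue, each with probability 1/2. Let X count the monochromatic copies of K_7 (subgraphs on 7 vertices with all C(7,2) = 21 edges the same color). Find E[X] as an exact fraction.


Let X = Σ_S X_S over the C(38, 7) = 12620256 subsets S of size 7, where X_S = 1 if the K_7 on S is monochromatic.
For a fixed S, the K_7 on S has C(7, 2) = 21 edges. P[all 21 edges red] = (1/2)^21, and likewise for blue, so P[monochromatic] = 2·(1/2)^21 = 2^{1 − 21} = 1/1048576.
Summing: E[X] = C(38, 7) · 2^{1 − 21} = 12620256 · 1/1048576 = 394383/32768.
Numerically: E[X] ≈ 12.035614.

E[X] = C(38,7)·2^(1−C(7,2)) = 394383/32768 ≈ 12.035614.


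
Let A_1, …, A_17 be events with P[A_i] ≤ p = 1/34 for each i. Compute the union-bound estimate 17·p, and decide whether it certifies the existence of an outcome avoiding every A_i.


Union bound: P[∪_{i=1}^{17} A_i] ≤ Σ_i P[A_i] ≤ 17·p = 17·(1/34) = 1/2.
Numerically: 1/2 ≈ 0.5000000.
Is 1/2 < 1? YES.
Since P[∪ A_i] ≤ 1/2 < 1, the complement has P[∩ A_i^c] ≥ 1 − 1/2 = 1/2 > 0, so some outcome avoids every A_i.

17·p = 1/2 ≈ 0.5000000; existence CERTIFIED by the union bound.


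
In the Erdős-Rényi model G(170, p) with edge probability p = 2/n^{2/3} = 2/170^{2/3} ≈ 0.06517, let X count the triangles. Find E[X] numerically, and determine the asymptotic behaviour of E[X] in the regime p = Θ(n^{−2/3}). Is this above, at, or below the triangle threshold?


Number of potential triangles: C(170, 3) = 804440.
Each occurs with probability p³ ≈ (0.06517)³ ≈ 2.768166e-04.
By linearity: E[X] = C(170, 3)·p³ ≈ 804440 · 2.768166e-04 ≈ 222.6824.
Since α = 2/3 < 1, p = c/n^{2/3} ≫ 1/n is above the triangle threshold p ~ 1/n. Asymptotically E[X] ~ (c³/6)·n^{3(1−α)} = (2³/6)·n^{1} → ∞; triangles are abundant w.h.p.

E[X] ≈ 222.6824; in regime p = Θ(1/n^{2/3}) E[X] diverges (above the triangle threshold p ~ 1/n).


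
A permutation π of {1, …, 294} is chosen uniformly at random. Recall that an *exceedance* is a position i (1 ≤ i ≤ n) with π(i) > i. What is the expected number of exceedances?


Write X = Σ_{i=1}^{294} X_i, where X_i = 1_{π(i) > i}.
For each fixed i, π(i) is uniform over {1, …, 294} (marginal of a uniform permutation), so P[π(i) > i] = (n − i)/n. Summing: Σ_{i=1}^{294} (n − i)/n = (0 + 1 + … + 293)/294 = 294(294 − 1)/(2·294) = (294 − 1)/2.
Hence E[X] = Σ_{i=1}^{294} (294 − i)/294 = 293/2 ≈ 146.500000.

E[X] = 293/2 = 146.500000.


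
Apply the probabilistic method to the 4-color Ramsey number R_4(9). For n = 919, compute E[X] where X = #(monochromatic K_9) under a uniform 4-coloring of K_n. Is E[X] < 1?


E[X] = C(919, 9) · 4^{1 − 36} = 1238828681639563077558 · 4^{−35} = 1238828681639563077558/1180591620717411303424.
As a reduced fraction: E[X] = 619414340819781538779/590295810358705651712 ≈ 1.049.
Is E[X] < 1? NO.
Since E[X] ≥ 1, the first-moment bound is inconclusive at n = 919; it does NOT by itself certify R_4(9) > 919.

E[X] = 619414340819781538779/590295810358705651712 ≈ 1.049; E[X] ≥ 1; first-moment method inconclusive here.


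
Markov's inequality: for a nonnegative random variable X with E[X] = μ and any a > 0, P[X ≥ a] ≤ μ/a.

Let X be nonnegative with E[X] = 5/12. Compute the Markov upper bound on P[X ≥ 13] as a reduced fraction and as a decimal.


μ = E[X] = 5/12, a = 13.
Markov: P[X ≥ 13] ≤ μ/a = (5/12)/13 = 5/156.
Numerically: ≈ 0.032.
(Since a = 13 > μ = 0.417, the bound 5/156 is < 1 and informative.)

P[X ≥ 13] ≤ 5/156 ≈ 0.032.


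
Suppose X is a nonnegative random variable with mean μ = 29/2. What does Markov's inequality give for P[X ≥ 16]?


μ = E[X] = 29/2, a = 16.
Markov: P[X ≥ 16] ≤ μ/a = (29/2)/16 = 29/32.
Numerically: ≈ 0.90625.
(Since a = 16 > μ = 14.50000, the bound 29/32 is < 1 and informative.)

P[X ≥ 16] ≤ 29/32 ≈ 0.90625.


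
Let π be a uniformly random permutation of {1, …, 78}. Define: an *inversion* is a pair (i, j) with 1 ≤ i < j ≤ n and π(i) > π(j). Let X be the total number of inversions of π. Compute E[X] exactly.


Write X = Σ X_I over the C(78, 2) = 3003 pairs i < j, with X_I the indicator of one inversion.
There are 3003 indicators.
For each fixed pair i < j, the values π(i) and π(j) are two distinct elements of {1, …, 78} in uniformly random order; by symmetry P[π(i) > π(j)] = 1/2.
By linearity: E[X] = 3003 · (1/2) = C(78, 2) · (1/2) = 3003/2 = 3003/2 ≈ 1501.50000.

E[X] = 3003/2 = 1501.50000.


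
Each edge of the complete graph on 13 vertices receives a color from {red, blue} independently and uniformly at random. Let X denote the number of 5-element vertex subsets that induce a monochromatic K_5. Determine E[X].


Let X = Σ_S X_S over the C(13, 5) = 1287 subsets S of size 5, where X_S = 1 if the K_5 on S is monochromatic.
For a fixed S, the K_5 on S has C(5, 2) = 10 edges. P[all 10 edges red] = (1/2)^10, and likewise for blue, so P[monochromatic] = 2·(1/2)^10 = 2^{1 − 10} = 1/512.
By linearity of expectation: E[X] = C(13, 5) · 2^{1 − 10} = 1287 · 1/512 = 1287/512.
Numerically: E[X] ≈ 2.513672.

E[X] = C(13,5)·2^(1−C(5,2)) = 1287/512 ≈ 2.513672.


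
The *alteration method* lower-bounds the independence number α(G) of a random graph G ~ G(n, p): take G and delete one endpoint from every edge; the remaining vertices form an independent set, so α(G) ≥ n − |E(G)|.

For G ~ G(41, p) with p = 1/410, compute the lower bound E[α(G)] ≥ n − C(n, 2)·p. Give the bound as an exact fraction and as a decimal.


E[|E(G)|] = C(41, 2)·p = 820 · (1/410) = 2.
E[α(G)] ≥ n − E[|E(G)|] = 41 − 2 = 39.
Numerically: ≈ 39.000000.
(This is only a lower bound; the true E[α(G)] may be larger.)

E[α(G)] ≥ 39 ≈ 39.000000.


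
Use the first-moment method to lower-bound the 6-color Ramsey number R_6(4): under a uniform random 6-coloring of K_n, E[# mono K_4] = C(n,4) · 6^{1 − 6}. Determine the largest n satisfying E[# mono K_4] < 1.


We need C(n, 4) · 6^{1 − 6} < 1, i.e. C(n, 4) < 6^{6 − 1} = 7776.
Check values of n near the boundary:
  n = 18: C(18, 4) = 3060; 3060 < 7776? YES
  n = 19: C(19, 4) = 3876; 3876 < 7776? YES
  n = 20: C(20, 4) = 4845; 4845 < 7776? YES
  n = 21: C(21, 4) = 5985; 5985 < 7776? YES
  n = 22: C(22, 4) = 7315; 7315 < 7776? YES
  n = 23: C(23, 4) = 8855; 8855 < 7776? NO
  n = 24: C(24, 4) = 10626; 10626 < 7776? NO
The largest n with C(n, 4) < 7776 is n = 22 (where E[X] = 7315/7776 ≈ 0.94072). Hence R_6(4) > 22, i.e. R_6(4) ≥ 23.

Largest n = 22; hence R_6(4) > 22.


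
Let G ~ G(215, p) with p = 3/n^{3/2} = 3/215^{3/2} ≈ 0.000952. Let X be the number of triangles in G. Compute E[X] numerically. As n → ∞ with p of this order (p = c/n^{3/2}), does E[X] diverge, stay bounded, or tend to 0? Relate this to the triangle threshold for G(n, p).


Number of potential triangles: C(215, 3) = 1633355.
Each occurs with probability p³ ≈ (0.000952)³ ≈ 8.61769e-10.
By linearity: E[X] = C(215, 3)·p³ ≈ 1633355 · 8.61769e-10 ≈ 0.001.
Since α = 3/2 > 1, p = c/n^{3/2} = o(1/n) is below the triangle threshold p ~ 1/n. Asymptotically E[X] ~ (c³/6)·n^{3(1−α)} = (3³/6)·n^{-1.5} → 0, so by Markov's inequality G has no triangles w.h.p.

E[X] ≈ 0.001; in regime p = Θ(1/n^{3/2}) E[X] tends to 0 (below the triangle threshold p ~ 1/n).


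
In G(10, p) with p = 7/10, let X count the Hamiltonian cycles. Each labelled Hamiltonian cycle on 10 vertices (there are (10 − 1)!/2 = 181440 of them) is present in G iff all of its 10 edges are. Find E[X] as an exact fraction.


K_10 has (10 − 1)!/2 = 181440 labelled Hamiltonian cycles.
For each such Hamiltonian cycle H, let X_H = 1 if all 10 edges of H are present in G. Then P[X_H = 1] = p^{10} = (7/10)^{10} = 282475249/10000000000.
Summing the indicators: E[X] = Σ_H E[X_H] = 181440 · p^{10} = 181440 · 282475249/10000000000 = 160163466183/31250000.
Numerically: E[X] ≈ 5125.

E[X] = 181440 · (7/10)^{10} = 160163466183/31250000 ≈ 5125.


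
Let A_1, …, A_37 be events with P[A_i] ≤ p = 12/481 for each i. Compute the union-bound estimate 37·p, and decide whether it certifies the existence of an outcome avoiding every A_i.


Union bound: P[∪_{i=1}^{37} A_i] ≤ Σ_i P[A_i] ≤ 37·p = 37·(12/481) = 12/13.
Numerically: 12/13 ≈ 0.92308.
Is 12/13 < 1? YES.
Since P[∪ A_i] ≤ 12/13 < 1, the complement has P[∩ A_i^c] ≥ 1 − 12/13 = 1/13 > 0, so some outcome avoids every A_i.

37·p = 12/13 ≈ 0.92308; existence CERTIFIED by the union bound.


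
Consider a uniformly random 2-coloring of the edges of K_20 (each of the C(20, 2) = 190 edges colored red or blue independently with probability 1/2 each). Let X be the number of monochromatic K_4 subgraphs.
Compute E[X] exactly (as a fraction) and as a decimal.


Let X = Σ_S X_S over the C(20, 4) = 4845 subsets S of size 4, where X_S = 1 if the K_4 on S is monochromatic.
For a fixed S, the K_4 on S has C(4, 2) = 6 edges. P[all 6 edges red] = (1/2)^6, and likewise for blue, so P[monochromatic] = 2·(1/2)^6 = 2^{1 − 6} = 1/32.
By linearity: E[X] = C(20, 4) · 2^{1 − 6} = 4845 · 1/32 = 4845/32.
Numerically: E[X] ≈ 151.406.

E[X] = C(20,4)·2^(1−C(4,2)) = 4845/32 ≈ 151.406.


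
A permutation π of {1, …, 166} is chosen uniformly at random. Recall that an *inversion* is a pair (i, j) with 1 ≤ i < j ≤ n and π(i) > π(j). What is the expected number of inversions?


Write X = Σ X_I over the C(166, 2) = 13695 pairs i < j, with X_I the indicator of one inversion.
There are 13695 indicators.
For each fixed pair i < j, the values π(i) and π(j) are two distinct elements of {1, …, 166} in uniformly random order; by symmetry P[π(i) > π(j)] = 1/2.
By linearity: E[X] = 13695 · (1/2) = C(166, 2) · (1/2) = 13695/2 = 13695/2 ≈ 6847.50000.

E[X] = 13695/2 = 6847.50000.


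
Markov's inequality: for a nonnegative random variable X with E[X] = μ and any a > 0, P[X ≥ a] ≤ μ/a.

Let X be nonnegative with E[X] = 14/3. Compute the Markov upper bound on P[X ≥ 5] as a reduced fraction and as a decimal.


μ = E[X] = 14/3, a = 5.
Markov: P[X ≥ 5] ≤ μ/a = (14/3)/5 = 14/15.
Numerically: ≈ 0.9333.
(Since a = 5 > μ = 4.6667, the bound 14/15 is < 1 and informative.)

P[X ≥ 5] ≤ 14/15 ≈ 0.9333.


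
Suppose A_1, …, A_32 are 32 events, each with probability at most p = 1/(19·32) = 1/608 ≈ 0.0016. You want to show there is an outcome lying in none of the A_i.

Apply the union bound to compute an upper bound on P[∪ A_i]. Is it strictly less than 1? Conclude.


Union bound: P[∪_{i=1}^{32} A_i] ≤ Σ_i P[A_i] ≤ 32·p = 32·(1/608) = 1/19.
Numerically: 1/19 ≈ 0.0526.
Is 1/19 < 1? YES.
Since P[∪ A_i] ≤ 1/19 < 1, the complement has P[∩ A_i^c] ≥ 1 − 1/19 = 18/19 > 0, so some outcome avoids every A_i.

32·p = 1/19 ≈ 0.0526; existence CERTIFIED by the union bound.


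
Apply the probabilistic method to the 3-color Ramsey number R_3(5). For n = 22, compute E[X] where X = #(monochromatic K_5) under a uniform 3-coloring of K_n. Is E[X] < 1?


E[X] = C(22, 5) · 3^{1 − 10} = 26334 · 3^{−9} = 26334/19683.
As a reduced fraction: E[X] = 2926/2187 ≈ 1.337906.
Is E[X] < 1? NO.
Since E[X] ≥ 1, the first-moment bound is inconclusive at n = 22; it does NOT by itself certify R_3(5) > 22.

E[X] = 2926/2187 ≈ 1.337906; E[X] ≥ 1; first-moment method inconclusive here.


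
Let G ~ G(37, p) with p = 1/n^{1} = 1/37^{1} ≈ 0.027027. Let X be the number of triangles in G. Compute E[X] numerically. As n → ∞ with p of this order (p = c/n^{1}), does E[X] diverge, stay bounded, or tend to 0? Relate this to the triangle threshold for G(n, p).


Number of potential triangles: C(37, 3) = 7770.
Each occurs with probability p³ ≈ (0.027027)³ ≈ 1.9742167e-05.
By linearity: E[X] = C(37, 3)·p³ ≈ 7770 · 1.9742167e-05 ≈ 0.15340.
Here α = 1, so p = 1/n is exactly at the triangle threshold p ~ 1/n. Asymptotically E[X] → c³/6 = 1³/6 = 1/6 ≈ 0.16667, a bounded constant. In this regime the triangle count is asymptotically Poisson(c³/6).

E[X] ≈ 0.15340; in regime p = Θ(1/n^{1}) E[X] stays bounded (at the triangle threshold p ~ 1/n).


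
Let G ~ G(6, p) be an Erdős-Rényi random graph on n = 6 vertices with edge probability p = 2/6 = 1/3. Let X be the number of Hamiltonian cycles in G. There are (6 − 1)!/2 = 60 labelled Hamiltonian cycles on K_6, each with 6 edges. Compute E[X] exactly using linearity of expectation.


K_6 has (6 − 1)!/2 = 60 labelled Hamiltonian cycles.
For each such Hamiltonian cycle H, let X_H = 1 if all 6 edges of H are present in G. Then P[X_H = 1] = p^{6} = (1/3)^{6} = 1/729.
By linearity of expectation: E[X] = Σ_H E[X_H] = 60 · p^{6} = 60 · 1/729 = 20/243.
Numerically: E[X] ≈ 0.0823.

E[X] = 60 · (1/3)^{6} = 20/243 ≈ 0.0823.


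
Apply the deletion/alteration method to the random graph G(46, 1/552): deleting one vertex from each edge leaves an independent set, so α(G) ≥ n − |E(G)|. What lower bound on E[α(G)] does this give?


E[|E(G)|] = C(46, 2)·p = 1035 · (1/552) = 15/8.
E[α(G)] ≥ n − E[|E(G)|] = 46 − 15/8 = 353/8.
Numerically: ≈ 44.1250.
(This is only a lower bound; the true E[α(G)] may be larger.)

E[α(G)] ≥ 353/8 ≈ 44.1250.


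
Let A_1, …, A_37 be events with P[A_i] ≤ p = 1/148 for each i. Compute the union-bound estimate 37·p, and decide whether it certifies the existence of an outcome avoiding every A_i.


Union bound: P[∪_{i=1}^{37} A_i] ≤ Σ_i P[A_i] ≤ 37·p = 37·(1/148) = 1/4.
Numerically: 1/4 ≈ 0.2500000.
Is 1/4 < 1? YES.
Since P[∪ A_i] ≤ 1/4 < 1, the complement has P[∩ A_i^c] ≥ 1 − 1/4 = 3/4 > 0, so some outcome avoids every A_i.

37·p = 1/4 ≈ 0.2500000; existence CERTIFIED by the union bound.


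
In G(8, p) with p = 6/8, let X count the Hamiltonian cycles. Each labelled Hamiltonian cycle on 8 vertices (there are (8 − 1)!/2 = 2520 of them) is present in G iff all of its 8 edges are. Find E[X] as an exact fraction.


K_8 has (8 − 1)!/2 = 2520 labelled Hamiltonian cycles.
For each such Hamiltonian cycle H, let X_H = 1 if all 8 edges of H are present in G. Then P[X_H = 1] = p^{8} = (3/4)^{8} = 6561/65536.
By linearity of expectation: E[X] = Σ_H E[X_H] = 2520 · p^{8} = 2520 · 6561/65536 = 2066715/8192.
Numerically: E[X] ≈ 252.3.

E[X] = 2520 · (3/4)^{8} = 2066715/8192 ≈ 252.3.


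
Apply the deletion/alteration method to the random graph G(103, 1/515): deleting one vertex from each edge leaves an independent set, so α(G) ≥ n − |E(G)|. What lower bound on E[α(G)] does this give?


E[|E(G)|] = C(103, 2)·p = 5253 · (1/515) = 51/5.
E[α(G)] ≥ n − E[|E(G)|] = 103 − 51/5 = 464/5.
Numerically: ≈ 92.8000.
(This is only a lower bound; the true E[α(G)] may be larger.)

E[α(G)] ≥ 464/5 ≈ 92.8000.


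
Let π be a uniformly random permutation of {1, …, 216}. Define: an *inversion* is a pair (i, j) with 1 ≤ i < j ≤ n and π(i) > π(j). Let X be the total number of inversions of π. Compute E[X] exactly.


Write X = Σ X_I over the C(216, 2) = 23220 pairs i < j, with X_I the indicator of one inversion.
There are 23220 indicators.
For each fixed pair i < j, the values π(i) and π(j) are two distinct elements of {1, …, 216} in uniformly random order; by symmetry P[π(i) > π(j)] = 1/2.
By linearity: E[X] = 23220 · (1/2) = C(216, 2) · (1/2) = 23220/2 = 11610 ≈ 11610.000.

E[X] = 11610 = 11610.000.


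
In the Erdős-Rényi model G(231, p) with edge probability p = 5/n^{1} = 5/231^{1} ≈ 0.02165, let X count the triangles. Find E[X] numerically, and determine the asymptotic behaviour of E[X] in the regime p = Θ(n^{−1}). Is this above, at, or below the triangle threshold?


Number of potential triangles: C(231, 3) = 2027795.
Each occurs with probability p³ ≈ (0.02165)³ ≈ 1.014084e-05.
By linearity: E[X] = C(231, 3)·p³ ≈ 2027795 · 1.014084e-05 ≈ 20.5636.
Here α = 1, so p = 5/n is exactly at the triangle threshold p ~ 1/n. Asymptotically E[X] → c³/6 = 5³/6 = 125/6 ≈ 20.8333, a bounded constant. In this regime the triangle count is asymptotically Poisson(c³/6).

E[X] ≈ 20.5636; in regime p = Θ(1/n^{1}) E[X] stays bounded (at the triangle threshold p ~ 1/n).


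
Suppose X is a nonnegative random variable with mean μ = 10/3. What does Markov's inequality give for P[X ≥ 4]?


μ = E[X] = 10/3, a = 4.
Markov: P[X ≥ 4] ≤ μ/a = (10/3)/4 = 5/6.
Numerically: ≈ 0.833333.
(Since a = 4 > μ = 3.333333, the bound 5/6 is < 1 and informative.)

P[X ≥ 4] ≤ 5/6 ≈ 0.833333.


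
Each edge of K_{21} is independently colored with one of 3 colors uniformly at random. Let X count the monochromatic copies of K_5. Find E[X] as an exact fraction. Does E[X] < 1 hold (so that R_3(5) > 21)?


E[X] = C(21, 5) · 3^{1 − 10} = 20349 · 3^{−9} = 20349/19683.
As a reduced fraction: E[X] = 2261/2187 ≈ 1.03384.
Is E[X] < 1? NO.
Since E[X] ≥ 1, the first-moment bound is inconclusive at n = 21; it does NOT by itself certify R_3(5) > 21.

E[X] = 2261/2187 ≈ 1.03384; E[X] ≥ 1; first-moment method inconclusive here.
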